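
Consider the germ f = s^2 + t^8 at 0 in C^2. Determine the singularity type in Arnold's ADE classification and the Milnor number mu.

The Hessian of f at 0 has rank 1. Corank 1: A-series; mu = 7 gives A_7.

Type A_{7}, Milnor number mu = 7.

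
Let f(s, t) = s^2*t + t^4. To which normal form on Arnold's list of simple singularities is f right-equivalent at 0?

D_{5}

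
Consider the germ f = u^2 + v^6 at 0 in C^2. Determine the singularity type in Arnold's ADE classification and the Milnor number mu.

The Hessian of f at 0 has rank 1. Corank 1: A-series; mu = 5 gives A_5.

Type A_5, Milnor number mu = 5.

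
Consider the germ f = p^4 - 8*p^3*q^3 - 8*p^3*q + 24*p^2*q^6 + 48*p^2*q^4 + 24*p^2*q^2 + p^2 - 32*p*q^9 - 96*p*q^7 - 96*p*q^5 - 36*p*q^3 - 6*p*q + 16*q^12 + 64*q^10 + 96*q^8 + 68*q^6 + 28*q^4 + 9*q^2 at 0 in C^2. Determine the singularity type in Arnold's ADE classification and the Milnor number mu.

Type A3, Milnor number mu = 3.

The Hessian of f at 0 has rank 1. Corank 1: A-series; mu = 3 gives A_3.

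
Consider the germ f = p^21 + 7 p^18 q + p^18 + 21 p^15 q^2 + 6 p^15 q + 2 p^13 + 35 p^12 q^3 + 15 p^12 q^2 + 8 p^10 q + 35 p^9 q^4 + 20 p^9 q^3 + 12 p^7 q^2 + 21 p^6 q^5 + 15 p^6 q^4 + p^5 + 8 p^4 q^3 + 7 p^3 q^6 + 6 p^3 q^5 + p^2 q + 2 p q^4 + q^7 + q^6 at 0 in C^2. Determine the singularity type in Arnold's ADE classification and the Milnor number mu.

The Hessian of f at 0 is [[0, 0], [0, 0]] with rank 0, so corank 2. A Groebner basis of the Jacobian ideal J(f) in C{p,q} is {p*q + q^4, p^3, p^2*q, -p^2/6 + p*q^2}; counting standard monomials gives mu = 7. Corank 2; j^3 = p^2*q has shape L^2 M (L != M), so D-series; mu = 7 gives D_7.

Type D_7, Milnor number mu = 7.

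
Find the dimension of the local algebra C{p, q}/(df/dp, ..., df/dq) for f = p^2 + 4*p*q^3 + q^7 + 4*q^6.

6

The Hessian of f at 0 is [[2, 0], [0, 0]] with rank 1, so corank 1. A Groebner basis of the Jacobian ideal J(f) in C{p,q} is {p/2 + q^3, p^2}; counting standard monomials gives mu = 6. Corank 1: A-series; mu = 6 gives A_6.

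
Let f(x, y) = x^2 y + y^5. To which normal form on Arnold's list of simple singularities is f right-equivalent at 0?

The Hessian of f at 0 is [[0, 0], [0, 0]] with rank 0, so corank 2. A Groebner basis of the Jacobian ideal J(f) in C{x,y} is {x^2/5 + y^4, x^3, x*y}; counting standard monomials gives mu = 6. Corank 2; j^3 = x^2*y has shape L^2 M (L != M), so D-series; mu = 6 gives D_6.

D_{6}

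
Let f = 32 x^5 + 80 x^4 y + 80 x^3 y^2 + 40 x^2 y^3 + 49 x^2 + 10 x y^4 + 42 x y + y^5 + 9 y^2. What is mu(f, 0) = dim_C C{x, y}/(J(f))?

The Hessian of f at 0 has rank 1. Corank 1: A-series; mu = 4 gives A_4.

4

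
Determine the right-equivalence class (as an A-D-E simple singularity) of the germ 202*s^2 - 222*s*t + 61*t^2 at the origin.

A_1

The Hessian of f at 0 has rank 2. Corank 0: nondegenerate Morse point, so A_1.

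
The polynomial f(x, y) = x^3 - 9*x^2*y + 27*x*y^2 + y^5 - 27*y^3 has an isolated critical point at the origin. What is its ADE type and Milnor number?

Type E8, Milnor number mu = 8.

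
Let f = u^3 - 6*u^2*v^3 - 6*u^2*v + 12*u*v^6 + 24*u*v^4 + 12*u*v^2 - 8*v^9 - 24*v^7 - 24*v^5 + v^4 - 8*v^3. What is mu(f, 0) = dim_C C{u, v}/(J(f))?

The Hessian of f at 0 has rank 0. Corank 2; j^3 = (u - 2*v)^3 is a perfect cube, so E-series; the 4-jet and mu = 6 give E_6.

6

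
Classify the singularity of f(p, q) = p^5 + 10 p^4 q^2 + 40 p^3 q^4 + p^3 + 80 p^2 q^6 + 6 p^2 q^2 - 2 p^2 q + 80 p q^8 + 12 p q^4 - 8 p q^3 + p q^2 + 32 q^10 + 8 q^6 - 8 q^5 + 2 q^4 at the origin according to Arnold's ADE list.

D6

The Hessian of f at 0 is [[0, 0], [0, 0]] with rank 0, so corank 2. A Groebner basis of the Jacobian ideal J(f) in C{p,q} is {p^3 - 7*p^2/2 + 15*p*q/2 - 4*q^2, p^2*q - 3*p^2/2 + 7*p*q/2 - 2*q^2, p^2/2 + p*q^2 - p*q/2, 5*p^2/2 - 9*p*q/2 + q^3 + 2*q^2}; counting standard monomials gives mu = 6. Corank 2; j^3 = p*(p - q)^2 has shape L^2 M (L != M), so D-series; mu = 6 gives D_6.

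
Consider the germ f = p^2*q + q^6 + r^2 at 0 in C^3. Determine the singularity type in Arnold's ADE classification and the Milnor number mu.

Type D7, Milnor number mu = 7.

The Hessian of f at 0 is [[0, 0, 0], [0, 0, 0], [0, 0, 2]] with rank 1, so corank 2. A Groebner basis of the Jacobian ideal J(f) in C{p,q,r} is {p^2/6 + q^5, p^3, p*q, r}; counting standard monomials gives mu = 7. Corank 2; j^3 = p^2*q has shape L^2 M (L != M), so D-series; mu = 7 gives D_7.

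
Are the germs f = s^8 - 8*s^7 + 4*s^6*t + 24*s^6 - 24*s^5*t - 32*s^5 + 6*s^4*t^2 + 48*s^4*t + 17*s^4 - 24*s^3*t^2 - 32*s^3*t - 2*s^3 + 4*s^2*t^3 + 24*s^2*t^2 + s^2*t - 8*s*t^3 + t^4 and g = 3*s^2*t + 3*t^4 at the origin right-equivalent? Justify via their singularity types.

The Hessian of f at 0 has rank 0. Corank 2; j^3 = -s^2*(2*s - t) has shape L^2 M (L != M), so D-series; mu = 5 gives D_5. The Hessian of g at 0 has rank 0. Corank 2; j^3 = 3*s^2*t has shape L^2 M (L != M), so D-series; mu = 5 gives D_5. Both have type D_5, hence right-equivalent.

Yes.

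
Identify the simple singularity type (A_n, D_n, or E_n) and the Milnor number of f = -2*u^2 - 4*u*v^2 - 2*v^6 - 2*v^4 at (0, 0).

Type A_5, Milnor number mu = 5.

The Hessian of f at 0 is [[-4, 0], [0, 0]] with rank 1, so corank 1. A Groebner basis of the Jacobian ideal J(f) in C{u,v} is {u^3, u^2*v, u + v^2}; counting standard monomials gives mu = 5. Corank 1: A-series; mu = 5 gives A_5.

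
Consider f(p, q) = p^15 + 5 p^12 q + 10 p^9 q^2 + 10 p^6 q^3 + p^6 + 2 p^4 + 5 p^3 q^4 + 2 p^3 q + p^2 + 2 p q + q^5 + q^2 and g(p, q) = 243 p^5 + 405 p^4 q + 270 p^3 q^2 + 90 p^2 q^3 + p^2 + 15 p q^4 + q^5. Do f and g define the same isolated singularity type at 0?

Yes.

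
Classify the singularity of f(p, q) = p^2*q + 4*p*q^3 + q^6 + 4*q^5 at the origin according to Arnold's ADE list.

D7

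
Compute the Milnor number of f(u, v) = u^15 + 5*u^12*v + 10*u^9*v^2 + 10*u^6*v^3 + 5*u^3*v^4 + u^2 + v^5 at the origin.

The Hessian of f at 0 has rank 1. Corank 1: A-series; mu = 4 gives A_4.

4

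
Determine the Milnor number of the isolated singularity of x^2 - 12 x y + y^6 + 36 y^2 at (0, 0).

5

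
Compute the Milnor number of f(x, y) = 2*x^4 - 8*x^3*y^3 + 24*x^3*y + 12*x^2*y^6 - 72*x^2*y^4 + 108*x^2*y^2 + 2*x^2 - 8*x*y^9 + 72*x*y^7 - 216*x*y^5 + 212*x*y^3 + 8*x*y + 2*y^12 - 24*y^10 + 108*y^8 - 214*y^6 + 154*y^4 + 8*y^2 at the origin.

3

The Hessian of f at 0 has rank 1. Corank 1: A-series; mu = 3 gives A_3.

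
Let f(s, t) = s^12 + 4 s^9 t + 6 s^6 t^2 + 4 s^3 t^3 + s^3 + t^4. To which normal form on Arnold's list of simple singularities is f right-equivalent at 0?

E6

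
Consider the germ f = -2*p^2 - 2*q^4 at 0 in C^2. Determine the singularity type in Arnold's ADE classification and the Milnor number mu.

The Hessian of f at 0 is [[-4, 0], [0, 0]] with rank 1, so corank 1. A Groebner basis of the Jacobian ideal J(f) in C{p,q} is {q^3, p}; counting standard monomials gives mu = 3. Corank 1: A-series; mu = 3 gives A_3.

Type A_3, Milnor number mu = 3.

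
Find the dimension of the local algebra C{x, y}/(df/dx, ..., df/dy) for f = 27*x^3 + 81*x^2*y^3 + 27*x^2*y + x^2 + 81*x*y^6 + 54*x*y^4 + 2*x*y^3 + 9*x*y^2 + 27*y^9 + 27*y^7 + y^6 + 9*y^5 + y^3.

2

The Hessian of f at 0 has rank 1. Corank 1: A-series; mu = 2 gives A_2.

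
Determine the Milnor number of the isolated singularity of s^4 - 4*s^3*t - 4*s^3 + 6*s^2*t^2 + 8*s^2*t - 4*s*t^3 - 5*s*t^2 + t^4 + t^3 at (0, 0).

5

The Hessian of f at 0 is [[0, 0], [0, 0]] with rank 0, so corank 2. A Groebner basis of the Jacobian ideal J(f) in C{s,t} is {s*t^2 + 2*s*t - t^2, 4*s*t + t^3 - 2*t^2, s^2 - 3*s*t/2 + t^2/2}; counting standard monomials gives mu = 5. Corank 2; j^3 = -(s - t)*(2*s - t)^2 has shape L^2 M (L != M), so D-series; mu = 5 gives D_5.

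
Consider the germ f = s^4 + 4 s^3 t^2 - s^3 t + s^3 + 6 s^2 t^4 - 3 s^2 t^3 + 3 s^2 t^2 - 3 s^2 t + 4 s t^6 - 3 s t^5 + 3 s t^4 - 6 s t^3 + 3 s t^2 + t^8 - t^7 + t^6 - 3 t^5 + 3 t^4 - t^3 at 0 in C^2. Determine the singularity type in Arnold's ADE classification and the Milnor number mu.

Type E_{7}, Milnor number mu = 7.

The Hessian of f at 0 is [[0, 0], [0, 0]] with rank 0, so corank 2. A Groebner basis of the Jacobian ideal J(f) in C{s,t} is {3*s^2/2 - 3*s*t + t^4 + t^3/2 + 3*t^2/2, s^3 - 3*s^2 + 6*s*t - 2*t^3 - 3*t^2, s^2*t - 3*s^2/2 + 3*s*t - 3*t^3/2 - 3*t^2/2, -s^2/2 + s*t^2 + s*t - 7*t^3/6 - t^2/2}; counting standard monomials gives mu = 7. Corank 2; j^3 = (s - t)^3 is a perfect cube, so E-series; the 4-jet and mu = 7 give E_7.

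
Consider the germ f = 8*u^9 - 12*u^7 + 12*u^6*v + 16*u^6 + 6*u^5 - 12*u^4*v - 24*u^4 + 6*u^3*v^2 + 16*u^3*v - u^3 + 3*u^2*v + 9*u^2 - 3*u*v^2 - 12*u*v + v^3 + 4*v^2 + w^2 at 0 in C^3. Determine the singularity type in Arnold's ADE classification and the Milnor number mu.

The Hessian of f at 0 has rank 2. Corank 1: A-series; mu = 2 gives A_2.

Type A_2, Milnor number mu = 2.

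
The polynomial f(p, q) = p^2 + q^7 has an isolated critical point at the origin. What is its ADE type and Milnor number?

The Hessian of f at 0 has rank 1. Corank 1: A-series; mu = 6 gives A_6.

Type A6, Milnor number mu = 6.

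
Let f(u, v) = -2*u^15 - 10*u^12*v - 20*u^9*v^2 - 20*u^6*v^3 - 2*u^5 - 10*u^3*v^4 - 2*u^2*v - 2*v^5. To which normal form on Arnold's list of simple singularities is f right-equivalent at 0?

D6

The Hessian of f at 0 is [[0, 0], [0, 0]] with rank 0, so corank 2. A Groebner basis of the Jacobian ideal J(f) in C{u,v} is {u^2/5 + v^4, u^3, u*v}; counting standard monomials gives mu = 6. Corank 2; j^3 = -2*u^2*v has shape L^2 M (L != M), so D-series; mu = 6 gives D_6.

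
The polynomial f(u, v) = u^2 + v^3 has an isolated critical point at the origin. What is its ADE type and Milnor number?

Type A_{2}, Milnor number mu = 2.

The Hessian of f at 0 is [[2, 0], [0, 0]] with rank 1, so corank 1. A Groebner basis of the Jacobian ideal J(f) in C{u,v} is {v^2, u}; counting standard monomials gives mu = 2. Corank 1: A-series; mu = 2 gives A_2.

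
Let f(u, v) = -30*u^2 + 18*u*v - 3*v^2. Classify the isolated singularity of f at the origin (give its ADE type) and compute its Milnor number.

The Hessian of f at 0 has rank 2. Corank 0: nondegenerate Morse point, so A_1.

Type A_{1}, Milnor number mu = 1.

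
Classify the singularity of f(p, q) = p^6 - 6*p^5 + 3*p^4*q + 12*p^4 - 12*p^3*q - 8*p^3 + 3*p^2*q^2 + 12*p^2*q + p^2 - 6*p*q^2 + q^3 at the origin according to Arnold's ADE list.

A_{2}

The Hessian of f at 0 is [[2, 0], [0, 0]] with rank 1, so corank 1. A Groebner basis of the Jacobian ideal J(f) in C{p,q} is {q^2, p}; counting standard monomials gives mu = 2. Corank 1: A-series; mu = 2 gives A_2.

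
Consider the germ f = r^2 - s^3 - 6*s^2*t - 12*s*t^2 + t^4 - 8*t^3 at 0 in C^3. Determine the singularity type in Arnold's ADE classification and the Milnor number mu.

Type E6, Milnor number mu = 6.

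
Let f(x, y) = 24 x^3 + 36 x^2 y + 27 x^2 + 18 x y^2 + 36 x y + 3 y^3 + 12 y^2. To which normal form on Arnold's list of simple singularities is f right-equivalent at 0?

The Hessian of f at 0 is [[54, 36], [36, 24]] with rank 1, so corank 1. A Groebner basis of the Jacobian ideal J(f) in C{x,y} is {y^2, x + 2*y/3}; counting standard monomials gives mu = 2. Corank 1: A-series; mu = 2 gives A_2.

A_2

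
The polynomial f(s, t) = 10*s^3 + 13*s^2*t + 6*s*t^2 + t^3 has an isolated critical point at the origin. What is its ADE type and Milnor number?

Type D_4, Milnor number mu = 4.

The Hessian of f at 0 is [[0, 0], [0, 0]] with rank 0, so corank 2. A Groebner basis of the Jacobian ideal J(f) in C{s,t} is {t^3, s^2 - 3*t^2/11, s*t + 6*t^2/11}; counting standard monomials gives mu = 4. Corank 2; j^3 = (2*s + t)*(5*s^2 + 4*s*t + t^2) splits into three distinct lines over C (the quadratic factor has nonzero discriminant), so D_4.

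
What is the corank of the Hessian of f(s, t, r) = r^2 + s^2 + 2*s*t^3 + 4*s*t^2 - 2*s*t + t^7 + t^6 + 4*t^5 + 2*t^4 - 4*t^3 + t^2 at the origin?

1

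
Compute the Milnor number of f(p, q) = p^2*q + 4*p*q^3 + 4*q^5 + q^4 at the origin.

The Hessian of f at 0 has rank 0. Corank 2; j^3 = p^2*q has shape L^2 M (L != M), so D-series; mu = 5 gives D_5.

5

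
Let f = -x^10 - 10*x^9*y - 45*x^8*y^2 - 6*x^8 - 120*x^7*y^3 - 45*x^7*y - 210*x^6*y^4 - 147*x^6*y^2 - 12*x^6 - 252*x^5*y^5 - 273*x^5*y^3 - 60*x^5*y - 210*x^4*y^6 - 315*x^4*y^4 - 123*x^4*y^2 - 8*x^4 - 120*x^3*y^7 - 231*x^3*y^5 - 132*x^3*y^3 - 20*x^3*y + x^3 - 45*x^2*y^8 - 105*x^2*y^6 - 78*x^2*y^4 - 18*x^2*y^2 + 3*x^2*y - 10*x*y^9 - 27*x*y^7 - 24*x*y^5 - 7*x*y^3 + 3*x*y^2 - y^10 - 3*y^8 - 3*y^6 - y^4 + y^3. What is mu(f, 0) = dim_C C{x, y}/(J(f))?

7

The Hessian of f at 0 is [[0, 0], [0, 0]] with rank 0, so corank 2. A Groebner basis of the Jacobian ideal J(f) in C{x,y} is {3*x^2/4 + 3*x*y/2 + y^4 + y^3/4 + 3*y^2/4, x^3 - 9*x^2/4 - 9*x*y/2 + y^3/4 - 9*y^2/4, x^2*y + 7*x^2/4 + 7*x*y/2 - 5*y^3/12 + 7*y^2/4, -x^2 + x*y^2 - 2*x*y + 2*y^3/3 - y^2}; counting standard monomials gives mu = 7. Corank 2; j^3 = (x + y)^3 is a perfect cube, so E-series; the 4-jet and mu = 7 give E_7.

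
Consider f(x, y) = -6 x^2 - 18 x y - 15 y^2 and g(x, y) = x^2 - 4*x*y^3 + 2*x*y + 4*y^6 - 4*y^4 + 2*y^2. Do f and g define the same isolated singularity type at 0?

Yes.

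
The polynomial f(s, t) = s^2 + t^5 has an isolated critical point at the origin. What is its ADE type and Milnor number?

The Hessian of f at 0 has rank 1. Corank 1: A-series; mu = 4 gives A_4.

Type A_{4}, Milnor number mu = 4.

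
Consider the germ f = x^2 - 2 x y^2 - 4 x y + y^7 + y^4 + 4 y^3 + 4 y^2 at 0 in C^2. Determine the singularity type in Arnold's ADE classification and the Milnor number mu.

Type A_{6}, Milnor number mu = 6.

The Hessian of f at 0 has rank 1. Corank 1: A-series; mu = 6 gives A_6.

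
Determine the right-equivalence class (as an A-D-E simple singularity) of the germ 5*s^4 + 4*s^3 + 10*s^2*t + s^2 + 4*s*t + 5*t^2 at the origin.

The Hessian of f at 0 has rank 2. Corank 0: nondegenerate Morse point, so A_1.

A_{1}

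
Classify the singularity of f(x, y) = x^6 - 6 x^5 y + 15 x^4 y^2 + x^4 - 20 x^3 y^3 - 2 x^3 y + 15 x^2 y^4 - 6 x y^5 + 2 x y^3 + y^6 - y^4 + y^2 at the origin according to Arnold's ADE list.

A3

The Hessian of f at 0 is [[0, 0], [0, 2]] with rank 1, so corank 1. A Groebner basis of the Jacobian ideal J(f) in C{x,y} is {x^3, y}; counting standard monomials gives mu = 3. Corank 1: A-series; mu = 3 gives A_3.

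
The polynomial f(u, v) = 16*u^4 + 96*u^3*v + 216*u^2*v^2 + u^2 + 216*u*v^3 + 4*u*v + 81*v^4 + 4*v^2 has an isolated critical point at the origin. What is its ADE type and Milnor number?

Type A_3, Milnor number mu = 3.

The Hessian of f at 0 has rank 1. Corank 1: A-series; mu = 3 gives A_3.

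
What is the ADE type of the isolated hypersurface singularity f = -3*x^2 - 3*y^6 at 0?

The Hessian of f at 0 is [[-6, 0], [0, 0]] with rank 1, so corank 1. A Groebner basis of the Jacobian ideal J(f) in C{x,y} is {y^5, x}; counting standard monomials gives mu = 5. Corank 1: A-series; mu = 5 gives A_5.

A5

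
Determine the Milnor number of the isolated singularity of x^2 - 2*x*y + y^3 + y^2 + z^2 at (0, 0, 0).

2

The Hessian of f at 0 is [[2, -2, 0], [-2, 2, 0], [0, 0, 2]] with rank 2, so corank 1. A Groebner basis of the Jacobian ideal J(f) in C{x,y,z} is {y^2, x - y, z}; counting standard monomials gives mu = 2. Corank 1: A-series; mu = 2 gives A_2.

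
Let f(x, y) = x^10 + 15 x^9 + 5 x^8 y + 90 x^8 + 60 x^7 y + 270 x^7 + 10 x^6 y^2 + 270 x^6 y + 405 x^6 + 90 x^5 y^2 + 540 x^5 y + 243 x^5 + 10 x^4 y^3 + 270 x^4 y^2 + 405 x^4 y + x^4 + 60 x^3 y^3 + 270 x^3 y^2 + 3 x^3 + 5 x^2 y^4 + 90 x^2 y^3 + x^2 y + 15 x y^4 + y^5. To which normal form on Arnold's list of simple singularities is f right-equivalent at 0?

The Hessian of f at 0 is [[0, 0], [0, 0]] with rank 0, so corank 2. A Groebner basis of the Jacobian ideal J(f) in C{x,y} is {-x*y/15 + y^4, x*y^2, x^2 + x*y/3}; counting standard monomials gives mu = 6. Corank 2; j^3 = x^2*(3*x + y) has shape L^2 M (L != M), so D-series; mu = 6 gives D_6.

D_{6}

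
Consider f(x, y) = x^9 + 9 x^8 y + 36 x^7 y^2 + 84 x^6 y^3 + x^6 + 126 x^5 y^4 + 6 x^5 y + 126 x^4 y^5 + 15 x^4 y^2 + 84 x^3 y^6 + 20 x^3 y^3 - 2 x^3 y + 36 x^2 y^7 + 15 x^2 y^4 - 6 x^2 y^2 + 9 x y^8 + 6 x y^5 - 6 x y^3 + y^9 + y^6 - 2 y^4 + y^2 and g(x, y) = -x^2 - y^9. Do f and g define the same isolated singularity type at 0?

Yes.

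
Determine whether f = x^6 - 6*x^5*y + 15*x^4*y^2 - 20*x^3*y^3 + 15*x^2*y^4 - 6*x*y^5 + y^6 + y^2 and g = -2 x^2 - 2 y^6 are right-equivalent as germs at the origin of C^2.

Yes.

The Hessian of f at 0 is [[0, 0], [0, 2]] with rank 1, so corank 1. A Groebner basis of the Jacobian ideal J(f) in C{x,y} is {x^5, y}; counting standard monomials gives mu = 5. Corank 1: A-series; mu = 5 gives A_5. The Hessian of g at 0 is [[-4, 0], [0, 0]] with rank 1, so corank 1. A Groebner basis of the Jacobian ideal J(g) in C{x,y} is {y^5, x}; counting standard monomials gives mu = 5. Corank 1: A-series; mu = 5 gives A_5. Both have type A_5, hence right-equivalent.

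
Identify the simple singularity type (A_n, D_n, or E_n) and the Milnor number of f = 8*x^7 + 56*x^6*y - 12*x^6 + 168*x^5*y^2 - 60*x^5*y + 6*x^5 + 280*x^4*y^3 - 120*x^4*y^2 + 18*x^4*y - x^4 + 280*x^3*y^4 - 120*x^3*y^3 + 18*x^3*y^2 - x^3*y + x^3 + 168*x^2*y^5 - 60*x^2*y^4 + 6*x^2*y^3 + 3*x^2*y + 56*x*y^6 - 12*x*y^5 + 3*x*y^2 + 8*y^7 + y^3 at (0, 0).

The Hessian of f at 0 is [[0, 0], [0, 0]] with rank 0, so corank 2. A Groebner basis of the Jacobian ideal J(f) in C{x,y} is {3*x^2 + 6*x*y + y^4 + y^3 + 3*y^2, x^3 - 3*x^2 - 6*x*y - 3*y^2, x^2*y + 3*x^2 + 6*x*y + 3*y^2, -2*x^2 + x*y^2 - 4*x*y + y^3/3 - 2*y^2}; counting standard monomials gives mu = 7. Corank 2; j^3 = (x + y)^3 is a perfect cube, so E-series; the 4-jet and mu = 7 give E_7.

Type E_7, Milnor number mu = 7.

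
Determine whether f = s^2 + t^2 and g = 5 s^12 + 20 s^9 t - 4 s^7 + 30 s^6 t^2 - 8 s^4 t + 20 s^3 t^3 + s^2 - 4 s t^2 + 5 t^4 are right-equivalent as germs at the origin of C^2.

No.

The Hessian of f at 0 is [[2, 0], [0, 2]] with rank 2, so corank 0. A Groebner basis of the Jacobian ideal J(f) in C{s,t} is {s, t}; counting standard monomials gives mu = 1. Corank 0: nondegenerate Morse point, so A_1. The Hessian of g at 0 is [[2, 0], [0, 0]] with rank 1, so corank 1. A Groebner basis of the Jacobian ideal J(g) in C{s,t} is {s^2, s*t, -s/2 + t^2}; counting standard monomials gives mu = 3. Corank 1: A-series; mu = 3 gives A_3. f is A_1 but g is A_3, hence not right-equivalent.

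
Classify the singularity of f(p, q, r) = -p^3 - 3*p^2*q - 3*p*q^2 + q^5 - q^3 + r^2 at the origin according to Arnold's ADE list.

E8

The Hessian of f at 0 has rank 1. Corank 2; j^3 = -(p + q)^3 is a perfect cube, so E-series; the 5-jet and mu = 8 give E_8.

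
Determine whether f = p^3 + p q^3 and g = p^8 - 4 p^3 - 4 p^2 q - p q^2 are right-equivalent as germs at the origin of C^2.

The Hessian of f at 0 has rank 0. Corank 2; j^3 = p^3 is a perfect cube, so E-series; the 4-jet and mu = 7 give E_7. The Hessian of g at 0 has rank 0. Corank 2; j^3 = -p*(2*p + q)^2 has shape L^2 M (L != M), so D-series; mu = 9 gives D_9. f is E_7 but g is D_9, hence not right-equivalent.

No.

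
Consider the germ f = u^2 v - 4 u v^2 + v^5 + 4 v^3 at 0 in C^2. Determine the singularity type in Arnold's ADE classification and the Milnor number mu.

Type D_6, Milnor number mu = 6.

The Hessian of f at 0 has rank 0. Corank 2; j^3 = v*(u - 2*v)^2 has shape L^2 M (L != M), so D-series; mu = 6 gives D_6.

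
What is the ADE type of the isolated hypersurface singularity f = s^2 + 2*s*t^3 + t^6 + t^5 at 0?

The Hessian of f at 0 is [[2, 0], [0, 0]] with rank 1, so corank 1. A Groebner basis of the Jacobian ideal J(f) in C{s,t} is {s + t^3, s^2, s*t}; counting standard monomials gives mu = 4. Corank 1: A-series; mu = 4 gives A_4.

A_4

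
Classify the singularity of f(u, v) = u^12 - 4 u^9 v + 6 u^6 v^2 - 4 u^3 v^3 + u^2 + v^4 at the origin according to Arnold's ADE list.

A_3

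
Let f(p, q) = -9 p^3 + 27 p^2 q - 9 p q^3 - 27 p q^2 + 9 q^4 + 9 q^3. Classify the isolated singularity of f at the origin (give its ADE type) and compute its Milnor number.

Type E7, Milnor number mu = 7.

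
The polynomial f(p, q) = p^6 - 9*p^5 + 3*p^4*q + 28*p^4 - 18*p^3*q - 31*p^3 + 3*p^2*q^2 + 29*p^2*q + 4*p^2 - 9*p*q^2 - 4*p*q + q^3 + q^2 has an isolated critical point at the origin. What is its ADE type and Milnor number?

The Hessian of f at 0 has rank 1. Corank 1: A-series; mu = 2 gives A_2.

Type A_2, Milnor number mu = 2.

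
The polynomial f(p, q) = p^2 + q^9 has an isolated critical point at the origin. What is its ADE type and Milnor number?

The Hessian of f at 0 has rank 1. Corank 1: A-series; mu = 8 gives A_8.

Type A8, Milnor number mu = 8.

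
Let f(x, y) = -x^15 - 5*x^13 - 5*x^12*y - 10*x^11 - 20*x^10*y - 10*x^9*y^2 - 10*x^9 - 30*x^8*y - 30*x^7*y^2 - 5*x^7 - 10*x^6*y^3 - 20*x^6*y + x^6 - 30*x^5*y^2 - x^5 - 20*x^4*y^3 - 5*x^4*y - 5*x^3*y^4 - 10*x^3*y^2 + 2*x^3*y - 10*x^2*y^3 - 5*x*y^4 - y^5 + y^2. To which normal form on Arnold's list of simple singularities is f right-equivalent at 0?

A4

The Hessian of f at 0 is [[0, 0], [0, 2]] with rank 1, so corank 1. A Groebner basis of the Jacobian ideal J(f) in C{x,y} is {x^3 + y, x*y, y^2}; counting standard monomials gives mu = 4. Corank 1: A-series; mu = 4 gives A_4.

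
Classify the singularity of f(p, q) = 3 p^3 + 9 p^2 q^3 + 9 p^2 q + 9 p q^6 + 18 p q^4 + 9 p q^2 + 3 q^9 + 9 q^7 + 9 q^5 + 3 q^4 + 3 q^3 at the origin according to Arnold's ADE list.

The Hessian of f at 0 has rank 0. Corank 2; j^3 = 3*(p + q)^3 is a perfect cube, so E-series; the 4-jet and mu = 6 give E_6.

E_6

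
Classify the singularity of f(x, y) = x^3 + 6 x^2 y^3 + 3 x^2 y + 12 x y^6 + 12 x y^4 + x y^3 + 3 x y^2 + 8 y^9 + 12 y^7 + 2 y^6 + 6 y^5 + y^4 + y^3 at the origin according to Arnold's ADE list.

E7

The Hessian of f at 0 has rank 0. Corank 2; j^3 = (x + y)^3 is a perfect cube, so E-series; the 4-jet and mu = 7 give E_7.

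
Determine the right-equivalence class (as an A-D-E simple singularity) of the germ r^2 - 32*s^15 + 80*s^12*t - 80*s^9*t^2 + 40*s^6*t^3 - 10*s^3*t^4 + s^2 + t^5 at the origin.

A_4

The Hessian of f at 0 has rank 2. Corank 1: A-series; mu = 4 gives A_4.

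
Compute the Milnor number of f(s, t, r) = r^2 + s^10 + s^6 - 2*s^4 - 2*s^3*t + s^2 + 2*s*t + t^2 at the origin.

9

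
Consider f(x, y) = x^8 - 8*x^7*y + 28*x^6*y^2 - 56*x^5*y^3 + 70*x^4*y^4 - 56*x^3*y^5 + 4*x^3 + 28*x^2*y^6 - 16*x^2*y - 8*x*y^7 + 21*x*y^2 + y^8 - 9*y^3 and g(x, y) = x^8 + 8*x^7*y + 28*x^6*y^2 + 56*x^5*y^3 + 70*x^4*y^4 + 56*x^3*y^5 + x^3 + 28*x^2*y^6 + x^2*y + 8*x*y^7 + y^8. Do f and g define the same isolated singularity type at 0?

Yes.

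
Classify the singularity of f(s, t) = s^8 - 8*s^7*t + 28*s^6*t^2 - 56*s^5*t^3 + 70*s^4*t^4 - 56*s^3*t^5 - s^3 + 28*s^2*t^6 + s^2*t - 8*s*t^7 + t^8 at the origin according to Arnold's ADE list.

D_{9}

The Hessian of f at 0 is [[0, 0], [0, 0]] with rank 0, so corank 2. A Groebner basis of the Jacobian ideal J(f) in C{s,t} is {s*t/8 + t^7, s*t^2, s^2 - s*t}; counting standard monomials gives mu = 9. Corank 2; j^3 = -s^2*(s - t) has shape L^2 M (L != M), so D-series; mu = 9 gives D_9.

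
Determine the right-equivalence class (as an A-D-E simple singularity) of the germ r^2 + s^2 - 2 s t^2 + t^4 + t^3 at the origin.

The Hessian of f at 0 is [[2, 0, 0], [0, 0, 0], [0, 0, 2]] with rank 2, so corank 1. A Groebner basis of the Jacobian ideal J(f) in C{s,t,r} is {t^2, s, r}; counting standard monomials gives mu = 2. Corank 1: A-series; mu = 2 gives A_2.

A_{2}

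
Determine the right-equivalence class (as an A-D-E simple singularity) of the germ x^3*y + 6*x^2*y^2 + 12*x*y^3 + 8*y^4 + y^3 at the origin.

The Hessian of f at 0 has rank 0. Corank 2; j^3 = y^3 is a perfect cube, so E-series; the 4-jet and mu = 7 give E_7.

E_{7}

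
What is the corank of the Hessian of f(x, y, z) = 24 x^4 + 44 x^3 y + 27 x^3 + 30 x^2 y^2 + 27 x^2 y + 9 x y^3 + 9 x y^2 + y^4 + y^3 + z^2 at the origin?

2

Hessian at 0 has rank 1.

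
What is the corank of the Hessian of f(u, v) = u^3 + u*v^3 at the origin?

2

The Hessian at 0 is [[0, 0], [0, 0]] of rank 0; hence corank 2.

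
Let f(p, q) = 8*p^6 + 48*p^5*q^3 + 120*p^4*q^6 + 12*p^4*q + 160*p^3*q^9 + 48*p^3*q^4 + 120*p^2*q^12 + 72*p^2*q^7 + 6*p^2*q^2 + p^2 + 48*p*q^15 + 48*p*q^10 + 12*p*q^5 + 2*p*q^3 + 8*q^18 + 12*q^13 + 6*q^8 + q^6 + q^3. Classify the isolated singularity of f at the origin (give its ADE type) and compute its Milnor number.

Type A_{2}, Milnor number mu = 2.

The Hessian of f at 0 has rank 1. Corank 1: A-series; mu = 2 gives A_2.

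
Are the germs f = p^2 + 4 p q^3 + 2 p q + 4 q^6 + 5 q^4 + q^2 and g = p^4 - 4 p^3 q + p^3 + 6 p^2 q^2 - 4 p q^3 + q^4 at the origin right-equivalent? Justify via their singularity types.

No.

The Hessian of f at 0 is [[2, 2], [2, 2]] with rank 1, so corank 1. A Groebner basis of the Jacobian ideal J(f) in C{p,q} is {q^3, p + q}; counting standard monomials gives mu = 3. Corank 1: A-series; mu = 3 gives A_3. The Hessian of g at 0 is [[0, 0], [0, 0]] with rank 0, so corank 2. A Groebner basis of the Jacobian ideal J(g) in C{p,q} is {q^4, p*q^2 - q^3/3, p^2}; counting standard monomials gives mu = 6. Corank 2; j^3 = p^3 is a perfect cube, so E-series; the 4-jet and mu = 6 give E_6. f is A_3 but g is E_6, hence not right-equivalent.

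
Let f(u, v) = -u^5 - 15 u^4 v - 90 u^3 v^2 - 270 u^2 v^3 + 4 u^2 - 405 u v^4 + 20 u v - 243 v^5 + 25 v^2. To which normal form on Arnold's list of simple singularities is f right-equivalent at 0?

A4

The Hessian of f at 0 has rank 1. Corank 1: A-series; mu = 4 gives A_4.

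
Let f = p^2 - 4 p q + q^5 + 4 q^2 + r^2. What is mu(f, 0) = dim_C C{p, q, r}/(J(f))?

4

The Hessian of f at 0 has rank 2. Corank 1: A-series; mu = 4 gives A_4.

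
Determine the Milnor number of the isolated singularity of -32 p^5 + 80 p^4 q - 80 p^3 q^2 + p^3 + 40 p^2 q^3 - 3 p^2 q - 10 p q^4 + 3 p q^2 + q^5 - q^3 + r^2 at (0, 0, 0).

The Hessian of f at 0 has rank 1. Corank 2; j^3 = (p - q)^3 is a perfect cube, so E-series; the 5-jet and mu = 8 give E_8.

8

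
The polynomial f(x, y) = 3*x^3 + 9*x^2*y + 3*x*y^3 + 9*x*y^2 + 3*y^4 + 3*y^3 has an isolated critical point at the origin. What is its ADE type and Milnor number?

The Hessian of f at 0 is [[0, 0], [0, 0]] with rank 0, so corank 2. A Groebner basis of the Jacobian ideal J(f) in C{x,y} is {x^3 + 3*x^2*y + 6*x^2 + 12*x*y + 6*y^2, -3*x^2 + x*y^2 - 6*x*y - 3*y^2, 3*x^2 + 6*x*y + y^3 + 3*y^2}; counting standard monomials gives mu = 7. Corank 2; j^3 = 3*(x + y)^3 is a perfect cube, so E-series; the 4-jet and mu = 7 give E_7.

Type E7, Milnor number mu = 7.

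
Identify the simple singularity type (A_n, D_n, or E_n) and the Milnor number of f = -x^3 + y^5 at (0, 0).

Type E_{8}, Milnor number mu = 8.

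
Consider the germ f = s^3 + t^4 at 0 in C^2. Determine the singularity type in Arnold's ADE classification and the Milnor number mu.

Type E_6, Milnor number mu = 6.

The Hessian of f at 0 is [[0, 0], [0, 0]] with rank 0, so corank 2. A Groebner basis of the Jacobian ideal J(f) in C{s,t} is {t^3, s^2}; counting standard monomials gives mu = 6. Corank 2; j^3 = s^3 is a perfect cube, so E-series; the 4-jet and mu = 6 give E_6.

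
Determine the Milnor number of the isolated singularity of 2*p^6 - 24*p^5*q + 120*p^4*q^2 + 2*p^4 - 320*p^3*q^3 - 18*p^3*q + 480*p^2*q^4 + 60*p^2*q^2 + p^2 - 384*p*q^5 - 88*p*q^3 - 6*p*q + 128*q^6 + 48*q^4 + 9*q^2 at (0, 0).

5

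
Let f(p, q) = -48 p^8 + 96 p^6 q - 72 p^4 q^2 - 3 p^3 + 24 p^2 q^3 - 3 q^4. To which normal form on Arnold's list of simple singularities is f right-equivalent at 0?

The Hessian of f at 0 is [[0, 0], [0, 0]] with rank 0, so corank 2. A Groebner basis of the Jacobian ideal J(f) in C{p,q} is {q^3, p^2}; counting standard monomials gives mu = 6. Corank 2; j^3 = -3*p^3 is a perfect cube, so E-series; the 4-jet and mu = 6 give E_6.

E_{6}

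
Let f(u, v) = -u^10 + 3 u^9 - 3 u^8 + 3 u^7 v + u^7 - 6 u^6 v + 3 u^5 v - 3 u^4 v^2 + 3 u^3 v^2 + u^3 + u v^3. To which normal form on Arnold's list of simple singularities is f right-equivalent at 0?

The Hessian of f at 0 is [[0, 0], [0, 0]] with rank 0, so corank 2. A Groebner basis of the Jacobian ideal J(f) in C{u,v} is {u^3, u*v^2, 3*u^2 + v^3}; counting standard monomials gives mu = 7. Corank 2; j^3 = u^3 is a perfect cube, so E-series; the 4-jet and mu = 7 give E_7.

E_7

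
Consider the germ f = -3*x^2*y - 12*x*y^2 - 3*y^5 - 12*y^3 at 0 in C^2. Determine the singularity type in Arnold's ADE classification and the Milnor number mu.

Type D6, Milnor number mu = 6.

The Hessian of f at 0 has rank 0. Corank 2; j^3 = -3*y*(x + 2*y)^2 has shape L^2 M (L != M), so D-series; mu = 6 gives D_6.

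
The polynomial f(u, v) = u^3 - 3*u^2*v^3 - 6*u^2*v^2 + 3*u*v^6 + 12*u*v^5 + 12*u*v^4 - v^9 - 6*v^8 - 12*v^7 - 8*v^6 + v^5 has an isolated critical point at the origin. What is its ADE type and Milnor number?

Type E_8, Milnor number mu = 8.

The Hessian of f at 0 has rank 0. Corank 2; j^3 = u^3 is a perfect cube, so E-series; the 5-jet and mu = 8 give E_8.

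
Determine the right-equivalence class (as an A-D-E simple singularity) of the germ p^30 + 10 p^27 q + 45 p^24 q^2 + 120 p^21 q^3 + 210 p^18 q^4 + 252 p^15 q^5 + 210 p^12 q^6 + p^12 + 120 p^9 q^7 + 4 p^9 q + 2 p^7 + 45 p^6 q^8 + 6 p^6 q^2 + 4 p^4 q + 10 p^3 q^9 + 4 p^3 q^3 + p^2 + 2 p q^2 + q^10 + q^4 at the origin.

A9

The Hessian of f at 0 has rank 1. Corank 1: A-series; mu = 9 gives A_9.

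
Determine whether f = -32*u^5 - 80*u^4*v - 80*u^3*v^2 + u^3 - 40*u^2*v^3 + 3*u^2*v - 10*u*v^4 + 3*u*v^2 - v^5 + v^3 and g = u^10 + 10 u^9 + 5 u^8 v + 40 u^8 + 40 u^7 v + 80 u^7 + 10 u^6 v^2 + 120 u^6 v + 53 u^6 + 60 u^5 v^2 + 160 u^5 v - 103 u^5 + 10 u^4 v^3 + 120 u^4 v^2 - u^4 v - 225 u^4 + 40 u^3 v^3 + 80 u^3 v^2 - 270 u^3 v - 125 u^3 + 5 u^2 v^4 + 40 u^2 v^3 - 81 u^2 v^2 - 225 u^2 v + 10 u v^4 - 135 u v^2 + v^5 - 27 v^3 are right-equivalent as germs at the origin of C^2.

Yes.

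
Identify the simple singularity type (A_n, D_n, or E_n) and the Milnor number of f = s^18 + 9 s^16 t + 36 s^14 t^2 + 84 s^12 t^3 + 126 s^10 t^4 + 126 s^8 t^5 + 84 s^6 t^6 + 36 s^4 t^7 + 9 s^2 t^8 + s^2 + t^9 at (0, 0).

The Hessian of f at 0 has rank 1. Corank 1: A-series; mu = 8 gives A_8.

Type A8, Milnor number mu = 8.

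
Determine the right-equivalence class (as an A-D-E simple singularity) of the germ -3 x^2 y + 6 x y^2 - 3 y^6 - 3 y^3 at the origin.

D7

The Hessian of f at 0 is [[0, 0], [0, 0]] with rank 0, so corank 2. A Groebner basis of the Jacobian ideal J(f) in C{x,y} is {x^2/6 + y^5 - y^2/6, x^3 - y^3, x*y - y^2}; counting standard monomials gives mu = 7. Corank 2; j^3 = -3*y*(x - y)^2 has shape L^2 M (L != M), so D-series; mu = 7 gives D_7.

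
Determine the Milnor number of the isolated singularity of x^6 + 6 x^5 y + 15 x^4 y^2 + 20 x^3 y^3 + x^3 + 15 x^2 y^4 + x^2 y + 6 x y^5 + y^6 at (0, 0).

7

The Hessian of f at 0 is [[0, 0], [0, 0]] with rank 0, so corank 2. A Groebner basis of the Jacobian ideal J(f) in C{x,y} is {-x*y/6 + y^5, x*y^2, x^2 + x*y}; counting standard monomials gives mu = 7. Corank 2; j^3 = x^2*(x + y) has shape L^2 M (L != M), so D-series; mu = 7 gives D_7.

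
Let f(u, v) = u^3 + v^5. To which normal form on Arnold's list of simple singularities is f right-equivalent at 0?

E_{8}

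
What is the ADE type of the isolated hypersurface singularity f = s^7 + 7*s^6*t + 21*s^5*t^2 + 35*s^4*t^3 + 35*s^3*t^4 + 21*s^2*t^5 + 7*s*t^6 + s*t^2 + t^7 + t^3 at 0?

D_8

The Hessian of f at 0 has rank 0. Corank 2; j^3 = t^2*(s + t) has shape L^2 M (L != M), so D-series; mu = 8 gives D_8.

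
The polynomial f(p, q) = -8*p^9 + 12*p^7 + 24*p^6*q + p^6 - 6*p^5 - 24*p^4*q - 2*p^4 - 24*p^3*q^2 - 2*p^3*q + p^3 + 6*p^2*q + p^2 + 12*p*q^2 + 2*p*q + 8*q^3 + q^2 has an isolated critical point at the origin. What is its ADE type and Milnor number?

The Hessian of f at 0 is [[2, 2], [2, 2]] with rank 1, so corank 1. A Groebner basis of the Jacobian ideal J(f) in C{p,q} is {q^2, p + q}; counting standard monomials gives mu = 2. Corank 1: A-series; mu = 2 gives A_2.

Type A_2, Milnor number mu = 2.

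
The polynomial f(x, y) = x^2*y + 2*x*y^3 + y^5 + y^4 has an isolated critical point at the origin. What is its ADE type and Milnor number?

Type D5, Milnor number mu = 5.

The Hessian of f at 0 has rank 0. Corank 2; j^3 = x^2*y has shape L^2 M (L != M), so D-series; mu = 5 gives D_5.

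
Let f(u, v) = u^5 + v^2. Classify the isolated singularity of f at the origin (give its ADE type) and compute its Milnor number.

Type A_{4}, Milnor number mu = 4.

The Hessian of f at 0 has rank 1. Corank 1: A-series; mu = 4 gives A_4.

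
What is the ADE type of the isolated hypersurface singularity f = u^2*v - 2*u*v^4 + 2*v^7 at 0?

D_{8}

The Hessian of f at 0 is [[0, 0], [0, 0]] with rank 0, so corank 2. A Groebner basis of the Jacobian ideal J(f) in C{u,v} is {u^2/6 + u*v^3, -u*v + v^4, u^3, u^2*v}; counting standard monomials gives mu = 8. Corank 2; j^3 = u^2*v has shape L^2 M (L != M), so D-series; mu = 8 gives D_8.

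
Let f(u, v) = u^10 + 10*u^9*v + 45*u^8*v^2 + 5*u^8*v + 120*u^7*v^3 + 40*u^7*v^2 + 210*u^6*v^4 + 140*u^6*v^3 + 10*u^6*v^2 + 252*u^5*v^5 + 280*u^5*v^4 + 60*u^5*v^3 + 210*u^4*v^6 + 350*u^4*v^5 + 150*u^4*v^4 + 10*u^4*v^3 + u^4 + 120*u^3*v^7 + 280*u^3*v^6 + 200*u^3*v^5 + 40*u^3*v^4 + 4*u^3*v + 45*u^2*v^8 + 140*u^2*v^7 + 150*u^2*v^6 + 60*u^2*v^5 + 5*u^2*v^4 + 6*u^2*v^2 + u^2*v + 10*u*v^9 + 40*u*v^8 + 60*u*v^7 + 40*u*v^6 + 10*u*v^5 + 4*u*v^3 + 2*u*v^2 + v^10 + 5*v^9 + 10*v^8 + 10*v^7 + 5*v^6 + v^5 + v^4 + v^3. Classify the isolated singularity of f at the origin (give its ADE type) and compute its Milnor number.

Type D6, Milnor number mu = 6.

The Hessian of f at 0 has rank 0. Corank 2; j^3 = v*(u + v)^2 has shape L^2 M (L != M), so D-series; mu = 6 gives D_6.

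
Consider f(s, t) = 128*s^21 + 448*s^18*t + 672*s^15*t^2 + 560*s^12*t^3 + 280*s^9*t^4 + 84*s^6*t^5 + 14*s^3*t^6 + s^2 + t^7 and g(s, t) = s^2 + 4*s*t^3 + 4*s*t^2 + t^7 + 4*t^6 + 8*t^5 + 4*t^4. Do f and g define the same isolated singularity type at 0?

The Hessian of f at 0 is [[2, 0], [0, 0]] with rank 1, so corank 1. A Groebner basis of the Jacobian ideal J(f) in C{s,t} is {t^6, s}; counting standard monomials gives mu = 6. Corank 1: A-series; mu = 6 gives A_6. The Hessian of g at 0 is [[2, 0], [0, 0]] with rank 1, so corank 1. A Groebner basis of the Jacobian ideal J(g) in C{s,t} is {s^3, s^2*t - s^2/2 - s*t + s + 2*t^2, s^2/4 + s*t^2 - s*t/2 + s/2 + t^2, s/2 + t^3 + t^2}; counting standard monomials gives mu = 6. Corank 1: A-series; mu = 6 gives A_6. Both have type A_6, hence right-equivalent.

Yes.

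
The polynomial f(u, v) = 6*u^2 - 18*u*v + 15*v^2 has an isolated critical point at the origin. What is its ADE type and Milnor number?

The Hessian of f at 0 has rank 2. Corank 0: nondegenerate Morse point, so A_1.

Type A1, Milnor number mu = 1.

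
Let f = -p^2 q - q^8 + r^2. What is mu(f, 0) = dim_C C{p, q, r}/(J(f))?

9

The Hessian of f at 0 has rank 1. Corank 2; j^3 = -p^2*q has shape L^2 M (L != M), so D-series; mu = 9 gives D_9.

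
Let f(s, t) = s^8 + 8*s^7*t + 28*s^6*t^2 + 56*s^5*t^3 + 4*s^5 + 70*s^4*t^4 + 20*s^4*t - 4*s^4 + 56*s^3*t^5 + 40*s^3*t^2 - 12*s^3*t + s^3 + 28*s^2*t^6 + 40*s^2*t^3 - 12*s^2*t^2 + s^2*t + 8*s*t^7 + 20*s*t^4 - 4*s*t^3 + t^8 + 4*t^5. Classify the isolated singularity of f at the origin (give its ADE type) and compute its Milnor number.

The Hessian of f at 0 has rank 0. Corank 2; j^3 = s^2*(s + t) has shape L^2 M (L != M), so D-series; mu = 9 gives D_9.

Type D_{9}, Milnor number mu = 9.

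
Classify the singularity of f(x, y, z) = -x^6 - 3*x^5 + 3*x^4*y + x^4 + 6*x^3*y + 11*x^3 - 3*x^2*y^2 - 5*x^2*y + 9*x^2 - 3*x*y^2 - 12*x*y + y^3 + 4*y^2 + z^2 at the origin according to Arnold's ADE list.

The Hessian of f at 0 has rank 2. Corank 1: A-series; mu = 2 gives A_2.

A_{2}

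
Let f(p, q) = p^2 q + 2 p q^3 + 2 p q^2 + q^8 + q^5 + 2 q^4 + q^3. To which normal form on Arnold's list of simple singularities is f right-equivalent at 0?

D_9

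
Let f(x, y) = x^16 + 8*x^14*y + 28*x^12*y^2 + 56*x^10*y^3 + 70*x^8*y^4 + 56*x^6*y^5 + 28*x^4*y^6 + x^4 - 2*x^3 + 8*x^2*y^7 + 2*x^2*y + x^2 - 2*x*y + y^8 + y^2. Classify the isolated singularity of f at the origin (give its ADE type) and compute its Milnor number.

Type A_{7}, Milnor number mu = 7.

The Hessian of f at 0 is [[2, -2], [-2, 2]] with rank 1, so corank 1. A Groebner basis of the Jacobian ideal J(f) in C{x,y} is {x*y^3 - 6*x*y^2 + 5*x*y - x + 3*y^3 - 4*y^2 + y, -14*x*y^2 + 14*x*y - 3*x + y^4 + 6*y^3 - 11*y^2 + 3*y, x^2 - x + y}; counting standard monomials gives mu = 7. Corank 1: A-series; mu = 7 gives A_7.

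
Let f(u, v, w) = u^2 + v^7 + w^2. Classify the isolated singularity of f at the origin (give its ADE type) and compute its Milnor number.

The Hessian of f at 0 has rank 2. Corank 1: A-series; mu = 6 gives A_6.

Type A6, Milnor number mu = 6.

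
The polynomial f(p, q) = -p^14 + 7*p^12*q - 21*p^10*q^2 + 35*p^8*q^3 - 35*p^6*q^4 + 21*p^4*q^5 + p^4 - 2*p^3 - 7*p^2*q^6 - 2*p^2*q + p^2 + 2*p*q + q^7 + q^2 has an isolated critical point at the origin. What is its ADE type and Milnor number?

The Hessian of f at 0 has rank 1. Corank 1: A-series; mu = 6 gives A_6.

Type A_6, Milnor number mu = 6.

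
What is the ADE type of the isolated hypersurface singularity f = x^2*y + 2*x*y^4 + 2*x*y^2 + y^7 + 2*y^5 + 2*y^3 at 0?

D_4

The Hessian of f at 0 has rank 0. Corank 2; j^3 = y*(x^2 + 2*x*y + 2*y^2) splits into three distinct lines over C (the quadratic factor has nonzero discriminant), so D_4.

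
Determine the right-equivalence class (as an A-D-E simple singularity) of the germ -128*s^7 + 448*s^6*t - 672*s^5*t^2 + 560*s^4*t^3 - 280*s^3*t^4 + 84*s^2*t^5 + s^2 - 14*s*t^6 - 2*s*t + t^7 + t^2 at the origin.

A6

The Hessian of f at 0 is [[2, -2], [-2, 2]] with rank 1, so corank 1. A Groebner basis of the Jacobian ideal J(f) in C{s,t} is {t^6, s - t}; counting standard monomials gives mu = 6. Corank 1: A-series; mu = 6 gives A_6.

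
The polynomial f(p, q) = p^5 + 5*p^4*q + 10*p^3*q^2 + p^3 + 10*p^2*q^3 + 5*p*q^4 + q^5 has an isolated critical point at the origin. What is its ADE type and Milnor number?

Type E8, Milnor number mu = 8.

The Hessian of f at 0 has rank 0. Corank 2; j^3 = p^3 is a perfect cube, so E-series; the 5-jet and mu = 8 give E_8.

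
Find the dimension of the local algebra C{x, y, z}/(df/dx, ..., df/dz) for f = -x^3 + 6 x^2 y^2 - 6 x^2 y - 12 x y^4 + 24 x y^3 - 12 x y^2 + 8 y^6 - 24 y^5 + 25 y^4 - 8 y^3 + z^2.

The Hessian of f at 0 has rank 1. Corank 2; j^3 = -(x + 2*y)^3 is a perfect cube, so E-series; the 4-jet and mu = 6 give E_6.

6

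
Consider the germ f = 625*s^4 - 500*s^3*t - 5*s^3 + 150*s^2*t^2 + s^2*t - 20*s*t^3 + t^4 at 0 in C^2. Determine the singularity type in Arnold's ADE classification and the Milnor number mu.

Type D_5, Milnor number mu = 5.

The Hessian of f at 0 has rank 0. Corank 2; j^3 = -s^2*(5*s - t) has shape L^2 M (L != M), so D-series; mu = 5 gives D_5.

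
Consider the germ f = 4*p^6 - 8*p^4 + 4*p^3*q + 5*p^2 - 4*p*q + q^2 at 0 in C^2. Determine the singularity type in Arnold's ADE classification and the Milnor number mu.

Type A_1, Milnor number mu = 1.

The Hessian of f at 0 has rank 2. Corank 0: nondegenerate Morse point, so A_1.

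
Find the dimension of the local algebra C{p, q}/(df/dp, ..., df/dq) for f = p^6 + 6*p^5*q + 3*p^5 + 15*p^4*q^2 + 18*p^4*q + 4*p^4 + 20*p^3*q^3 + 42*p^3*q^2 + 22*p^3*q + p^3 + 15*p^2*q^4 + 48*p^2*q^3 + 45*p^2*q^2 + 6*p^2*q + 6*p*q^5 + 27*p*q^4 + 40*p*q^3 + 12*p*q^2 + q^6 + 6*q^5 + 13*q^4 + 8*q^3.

The Hessian of f at 0 has rank 0. Corank 2; j^3 = (p + 2*q)^3 is a perfect cube, so E-series; the 4-jet and mu = 6 give E_6.

6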